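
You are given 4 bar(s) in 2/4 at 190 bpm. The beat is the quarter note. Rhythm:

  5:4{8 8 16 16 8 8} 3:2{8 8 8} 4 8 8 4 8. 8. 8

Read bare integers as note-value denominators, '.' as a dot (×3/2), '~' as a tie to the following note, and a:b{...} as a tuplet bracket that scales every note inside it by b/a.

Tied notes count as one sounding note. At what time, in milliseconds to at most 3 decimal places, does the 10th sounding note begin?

1. 0.0ms @ 0 + 126.316ms (2/5)
2. 126.316ms @ 2/5 + 126.316ms (2/5)
3. 252.632ms @ 4/5 + 63.158ms (1/5)
4. 315.789ms @ 1 + 63.158ms (1/5)
5. 378.947ms @ 6/5 + 126.316ms (2/5)
6. 505.263ms @ 8/5 + 126.316ms (2/5)
7. 631.579ms @ 2 + 105.263ms (1/3)
8. 736.842ms @ 7/3 + 105.263ms (1/3)
9. 842.105ms @ 8/3 + 105.263ms (1/3)
10. 947.368ms @ 3 + 315.789ms (1)
11. 1263.158ms @ 4 + 157.895ms (1/2)
12. 1421.053ms @ 9/2 + 157.895ms (1/2)
13. 1578.947ms @ 5 + 315.789ms (1)
14. 1894.737ms @ 6 + 236.842ms (3/4)
15. 2131.579ms @ 27/4 + 236.842ms (3/4)
16. 2368.421ms @ 15/2 + 157.895ms (1/2)

note 10 onset = 3b = 947.368ms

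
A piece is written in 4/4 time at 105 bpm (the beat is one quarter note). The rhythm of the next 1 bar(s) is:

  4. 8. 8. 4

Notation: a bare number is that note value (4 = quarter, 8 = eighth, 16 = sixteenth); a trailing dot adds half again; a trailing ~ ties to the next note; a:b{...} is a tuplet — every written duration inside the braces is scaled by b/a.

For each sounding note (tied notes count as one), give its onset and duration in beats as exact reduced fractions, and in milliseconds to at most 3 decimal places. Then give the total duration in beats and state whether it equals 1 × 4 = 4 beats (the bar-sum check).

1) 0.0ms=0b +857.143ms=3/2b
2) 857.143ms=3/2b +428.571ms=3/4b
3) 1285.714ms=9/4b +428.571ms=3/4b
4) 1714.286ms=3b +571.429ms=1b
Σ=4b of 4 (105bpm 4/4) — PASS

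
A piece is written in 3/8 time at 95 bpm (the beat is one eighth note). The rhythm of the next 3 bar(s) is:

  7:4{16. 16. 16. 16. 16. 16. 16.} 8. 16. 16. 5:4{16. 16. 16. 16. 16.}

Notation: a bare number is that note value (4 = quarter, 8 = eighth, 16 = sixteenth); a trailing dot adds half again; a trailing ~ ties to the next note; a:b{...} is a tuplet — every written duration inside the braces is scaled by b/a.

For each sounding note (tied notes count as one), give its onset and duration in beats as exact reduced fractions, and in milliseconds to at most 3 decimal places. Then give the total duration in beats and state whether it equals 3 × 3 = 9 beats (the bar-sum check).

1) 0.0ms=0b +270.677ms=3/7b
2) 270.677ms=3/7b +270.677ms=3/7b
3) 541.353ms=6/7b +270.677ms=3/7b
4) 812.03ms=9/7b +270.677ms=3/7b
5) 1082.707ms=12/7b +270.677ms=3/7b
6) 1353.383ms=15/7b +270.677ms=3/7b
7) 1624.06ms=18/7b +270.677ms=3/7b
8) 1894.737ms=3b +947.368ms=3/2b
9) 2842.105ms=9/2b +473.684ms=3/4b
10) 3315.789ms=21/4b +473.684ms=3/4b
11) 3789.474ms=6b +378.947ms=3/5b
12) 4168.421ms=33/5b +378.947ms=3/5b
13) 4547.368ms=36/5b +378.947ms=3/5b
14) 4926.316ms=39/5b +378.947ms=3/5b
15) 5305.263ms=42/5b +378.947ms=3/5b
Σ=9b of 9 (95bpm 3/8) — PASS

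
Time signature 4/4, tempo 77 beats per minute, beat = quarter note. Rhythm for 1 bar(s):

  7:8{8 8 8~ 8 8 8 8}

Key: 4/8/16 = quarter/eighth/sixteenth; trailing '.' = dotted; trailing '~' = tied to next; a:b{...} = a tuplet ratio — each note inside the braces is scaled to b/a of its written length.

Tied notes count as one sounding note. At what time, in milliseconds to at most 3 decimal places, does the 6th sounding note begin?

1. 0.0ms @ 0 + 445.269ms (4/7)
2. 445.269ms @ 4/7 + 445.269ms (4/7)
3. 890.538ms @ 8/7 + 890.538ms (8/7)
4. 1781.076ms @ 16/7 + 445.269ms (4/7)
5. 2226.345ms @ 20/7 + 445.269ms (4/7)
6. 2671.614ms @ 24/7 + 445.269ms (4/7)

note 6 onset = 24/7b = 2671.614ms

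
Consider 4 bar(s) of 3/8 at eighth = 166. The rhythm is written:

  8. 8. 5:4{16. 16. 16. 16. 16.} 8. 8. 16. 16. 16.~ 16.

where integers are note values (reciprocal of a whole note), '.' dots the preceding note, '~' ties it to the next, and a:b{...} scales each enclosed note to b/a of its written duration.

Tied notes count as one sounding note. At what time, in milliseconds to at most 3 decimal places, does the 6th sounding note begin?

note 6 onset = 24/5b = 1734.94ms

1. 0.0ms @ 0 + 542.169ms (3/2)
2. 542.169ms @ 3/2 + 542.169ms (3/2)
3. 1084.337ms @ 3 + 216.867ms (3/5)
4. 1301.205ms @ 18/5 + 216.867ms (3/5)
5. 1518.072ms @ 21/5 + 216.867ms (3/5)
6. 1734.94ms @ 24/5 + 216.867ms (3/5)
7. 1951.807ms @ 27/5 + 216.867ms (3/5)
8. 2168.675ms @ 6 + 542.169ms (3/2)
9. 2710.843ms @ 15/2 + 542.169ms (3/2)
10. 3253.012ms @ 9 + 271.084ms (3/4)
11. 3524.096ms @ 39/4 + 271.084ms (3/4)
12. 3795.181ms @ 21/2 + 542.169ms (3/2)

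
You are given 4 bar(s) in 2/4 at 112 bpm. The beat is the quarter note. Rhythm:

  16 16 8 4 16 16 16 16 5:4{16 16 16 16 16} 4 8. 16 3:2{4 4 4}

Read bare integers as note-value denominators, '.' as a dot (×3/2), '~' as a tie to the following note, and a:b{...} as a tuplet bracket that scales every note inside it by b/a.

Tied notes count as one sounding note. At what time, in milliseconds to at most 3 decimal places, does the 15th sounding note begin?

1. 0.0ms @ 0 + 133.929ms (1/4)
2. 133.929ms @ 1/4 + 133.929ms (1/4)
3. 267.857ms @ 1/2 + 267.857ms (1/2)
4. 535.714ms @ 1 + 535.714ms (1)
5. 1071.429ms @ 2 + 133.929ms (1/4)
6. 1205.357ms @ 9/4 + 133.929ms (1/4)
7. 1339.286ms @ 5/2 + 133.929ms (1/4)
8. 1473.214ms @ 11/4 + 133.929ms (1/4)
9. 1607.143ms @ 3 + 107.143ms (1/5)
10. 1714.286ms @ 16/5 + 107.143ms (1/5)
11. 1821.429ms @ 17/5 + 107.143ms (1/5)
12. 1928.571ms @ 18/5 + 107.143ms (1/5)
13. 2035.714ms @ 19/5 + 107.143ms (1/5)
14. 2142.857ms @ 4 + 535.714ms (1)
15. 2678.571ms @ 5 + 401.786ms (3/4)
16. 3080.357ms @ 23/4 + 133.929ms (1/4)
17. 3214.286ms @ 6 + 357.143ms (2/3)
18. 3571.429ms @ 20/3 + 357.143ms (2/3)
19. 3928.571ms @ 22/3 + 357.143ms (2/3)

note 15 onset = 5b = 2678.571ms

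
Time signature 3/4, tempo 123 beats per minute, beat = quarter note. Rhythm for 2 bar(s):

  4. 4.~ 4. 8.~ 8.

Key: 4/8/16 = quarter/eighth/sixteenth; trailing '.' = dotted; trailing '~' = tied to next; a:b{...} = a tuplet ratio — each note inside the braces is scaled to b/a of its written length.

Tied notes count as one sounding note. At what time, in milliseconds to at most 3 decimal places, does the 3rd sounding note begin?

1. 0.0ms @ 0 + 731.707ms (3/2)
2. 731.707ms @ 3/2 + 1463.415ms (3)
3. 2195.122ms @ 9/2 + 731.707ms (3/2)

note 3 onset = 9/2b = 2195.122ms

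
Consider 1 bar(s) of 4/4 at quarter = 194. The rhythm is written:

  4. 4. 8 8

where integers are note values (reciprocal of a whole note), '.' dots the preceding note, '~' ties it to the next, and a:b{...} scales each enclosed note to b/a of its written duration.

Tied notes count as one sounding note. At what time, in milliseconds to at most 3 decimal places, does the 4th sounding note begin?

note 4 onset = 7/2b = 1082.474ms

1. 0.0ms @ 0 + 463.918ms (3/2)
2. 463.918ms @ 3/2 + 463.918ms (3/2)
3. 927.835ms @ 3 + 154.639ms (1/2)
4. 1082.474ms @ 7/2 + 154.639ms (1/2)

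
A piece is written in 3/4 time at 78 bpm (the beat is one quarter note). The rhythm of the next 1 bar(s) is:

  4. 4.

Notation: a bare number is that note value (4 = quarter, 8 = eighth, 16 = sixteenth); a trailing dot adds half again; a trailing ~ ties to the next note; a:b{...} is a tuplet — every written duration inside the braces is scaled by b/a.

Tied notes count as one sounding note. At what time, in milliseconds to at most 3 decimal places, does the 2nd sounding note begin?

1. 0.0ms @ 0 + 1153.846ms (3/2)
2. 1153.846ms @ 3/2 + 1153.846ms (3/2)

note 2 onset = 3/2b = 1153.846ms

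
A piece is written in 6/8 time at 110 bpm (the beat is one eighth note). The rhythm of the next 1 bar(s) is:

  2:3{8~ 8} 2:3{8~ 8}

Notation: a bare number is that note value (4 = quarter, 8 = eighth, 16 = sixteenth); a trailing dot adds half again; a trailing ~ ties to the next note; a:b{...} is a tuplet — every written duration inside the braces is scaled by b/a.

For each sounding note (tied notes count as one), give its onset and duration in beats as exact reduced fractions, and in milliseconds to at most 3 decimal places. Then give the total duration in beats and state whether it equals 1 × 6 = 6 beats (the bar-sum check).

1) 0.0ms=0b +1636.364ms=3b
2) 1636.364ms=3b +1636.364ms=3b
Σ=6b of 6 (110bpm 6/8) — PASS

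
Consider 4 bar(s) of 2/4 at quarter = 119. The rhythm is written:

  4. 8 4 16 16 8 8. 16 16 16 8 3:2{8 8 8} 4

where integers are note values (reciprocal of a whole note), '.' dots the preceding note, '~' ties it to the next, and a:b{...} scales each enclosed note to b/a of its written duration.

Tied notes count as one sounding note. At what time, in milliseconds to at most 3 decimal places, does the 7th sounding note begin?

note 7 onset = 4b = 2016.807ms

1. 0.0ms @ 0 + 756.303ms (3/2)
2. 756.303ms @ 3/2 + 252.101ms (1/2)
3. 1008.403ms @ 2 + 504.202ms (1)
4. 1512.605ms @ 3 + 126.05ms (1/4)
5. 1638.655ms @ 13/4 + 126.05ms (1/4)
6. 1764.706ms @ 7/2 + 252.101ms (1/2)
7. 2016.807ms @ 4 + 378.151ms (3/4)
8. 2394.958ms @ 19/4 + 126.05ms (1/4)
9. 2521.008ms @ 5 + 126.05ms (1/4)
10. 2647.059ms @ 21/4 + 126.05ms (1/4)
11. 2773.109ms @ 11/2 + 252.101ms (1/2)
12. 3025.21ms @ 6 + 168.067ms (1/3)
13. 3193.277ms @ 19/3 + 168.067ms (1/3)
14. 3361.345ms @ 20/3 + 168.067ms (1/3)
15. 3529.412ms @ 7 + 504.202ms (1)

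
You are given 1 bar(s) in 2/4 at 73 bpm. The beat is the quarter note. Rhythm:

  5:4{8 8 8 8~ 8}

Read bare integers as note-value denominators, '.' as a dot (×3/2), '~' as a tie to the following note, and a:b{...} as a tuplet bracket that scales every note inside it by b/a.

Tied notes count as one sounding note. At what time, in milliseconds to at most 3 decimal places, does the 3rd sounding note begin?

1. 0.0ms @ 0 + 328.767ms (2/5)
2. 328.767ms @ 2/5 + 328.767ms (2/5)
3. 657.534ms @ 4/5 + 328.767ms (2/5)
4. 986.301ms @ 6/5 + 657.534ms (4/5)

note 3 onset = 4/5b = 657.534ms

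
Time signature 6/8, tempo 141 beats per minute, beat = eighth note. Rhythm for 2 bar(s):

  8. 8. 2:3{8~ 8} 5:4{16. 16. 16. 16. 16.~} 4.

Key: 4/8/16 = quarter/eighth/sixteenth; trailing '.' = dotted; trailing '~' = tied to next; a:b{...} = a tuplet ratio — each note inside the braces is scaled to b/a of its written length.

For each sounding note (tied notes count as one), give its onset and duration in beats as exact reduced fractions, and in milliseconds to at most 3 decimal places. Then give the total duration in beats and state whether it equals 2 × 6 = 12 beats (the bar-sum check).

1) 0.0ms=0b +638.298ms=3/2b
2) 638.298ms=3/2b +638.298ms=3/2b
3) 1276.596ms=3b +1276.596ms=3b
4) 2553.191ms=6b +255.319ms=3/5b
5) 2808.511ms=33/5b +255.319ms=3/5b
6) 3063.83ms=36/5b +255.319ms=3/5b
7) 3319.149ms=39/5b +255.319ms=3/5b
8) 3574.468ms=42/5b +1531.915ms=18/5b
Σ=12b of 12 (141bpm 6/8) — PASS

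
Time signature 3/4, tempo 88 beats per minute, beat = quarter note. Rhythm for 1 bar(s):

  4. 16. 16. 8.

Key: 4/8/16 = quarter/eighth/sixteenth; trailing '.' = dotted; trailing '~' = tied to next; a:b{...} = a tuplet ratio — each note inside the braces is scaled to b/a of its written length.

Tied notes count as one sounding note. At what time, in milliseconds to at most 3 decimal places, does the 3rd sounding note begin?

1. 0.0ms @ 0 + 1022.727ms (3/2)
2. 1022.727ms @ 3/2 + 255.682ms (3/8)
3. 1278.409ms @ 15/8 + 255.682ms (3/8)
4. 1534.091ms @ 9/4 + 511.364ms (3/4)

note 3 onset = 15/8b = 1278.409ms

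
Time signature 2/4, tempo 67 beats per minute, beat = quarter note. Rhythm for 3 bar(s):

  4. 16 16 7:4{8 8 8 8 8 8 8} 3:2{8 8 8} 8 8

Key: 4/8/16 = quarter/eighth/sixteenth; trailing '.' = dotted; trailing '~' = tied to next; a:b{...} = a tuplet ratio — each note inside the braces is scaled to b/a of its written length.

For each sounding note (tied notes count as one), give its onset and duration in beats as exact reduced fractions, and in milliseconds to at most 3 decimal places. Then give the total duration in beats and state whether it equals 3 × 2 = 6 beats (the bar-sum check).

1) 0.0ms=0b +1343.284ms=3/2b
2) 1343.284ms=3/2b +223.881ms=1/4b
3) 1567.164ms=7/4b +223.881ms=1/4b
4) 1791.045ms=2b +255.864ms=2/7b
5) 2046.908ms=16/7b +255.864ms=2/7b
6) 2302.772ms=18/7b +255.864ms=2/7b
7) 2558.635ms=20/7b +255.864ms=2/7b
8) 2814.499ms=22/7b +255.864ms=2/7b
9) 3070.362ms=24/7b +255.864ms=2/7b
10) 3326.226ms=26/7b +255.864ms=2/7b
11) 3582.09ms=4b +298.507ms=1/3b
12) 3880.597ms=13/3b +298.507ms=1/3b
13) 4179.104ms=14/3b +298.507ms=1/3b
14) 4477.612ms=5b +447.761ms=1/2b
15) 4925.373ms=11/2b +447.761ms=1/2b
Σ=6b of 6 (67bpm 2/4) — PASS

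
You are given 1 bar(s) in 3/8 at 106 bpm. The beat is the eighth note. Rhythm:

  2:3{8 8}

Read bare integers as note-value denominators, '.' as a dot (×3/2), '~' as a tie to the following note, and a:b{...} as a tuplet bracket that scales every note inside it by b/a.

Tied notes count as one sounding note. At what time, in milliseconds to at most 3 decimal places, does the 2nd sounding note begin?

note 2 onset = 3/2b = 849.057ms

1. 0.0ms @ 0 + 849.057ms (3/2)
2. 849.057ms @ 3/2 + 849.057ms (3/2)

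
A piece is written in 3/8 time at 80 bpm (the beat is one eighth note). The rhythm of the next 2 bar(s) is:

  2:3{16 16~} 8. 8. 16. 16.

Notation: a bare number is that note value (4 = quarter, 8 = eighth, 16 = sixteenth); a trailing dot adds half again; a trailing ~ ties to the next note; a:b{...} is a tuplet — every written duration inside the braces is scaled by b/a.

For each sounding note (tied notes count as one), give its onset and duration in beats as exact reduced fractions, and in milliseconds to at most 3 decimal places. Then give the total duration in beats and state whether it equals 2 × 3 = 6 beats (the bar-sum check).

1) 0.0ms=0b +562.5ms=3/4b
2) 562.5ms=3/4b +1687.5ms=9/4b
3) 2250.0ms=3b +1125.0ms=3/2b
4) 3375.0ms=9/2b +562.5ms=3/4b
5) 3937.5ms=21/4b +562.5ms=3/4b
Σ=6b of 6 (80bpm 3/8) — PASS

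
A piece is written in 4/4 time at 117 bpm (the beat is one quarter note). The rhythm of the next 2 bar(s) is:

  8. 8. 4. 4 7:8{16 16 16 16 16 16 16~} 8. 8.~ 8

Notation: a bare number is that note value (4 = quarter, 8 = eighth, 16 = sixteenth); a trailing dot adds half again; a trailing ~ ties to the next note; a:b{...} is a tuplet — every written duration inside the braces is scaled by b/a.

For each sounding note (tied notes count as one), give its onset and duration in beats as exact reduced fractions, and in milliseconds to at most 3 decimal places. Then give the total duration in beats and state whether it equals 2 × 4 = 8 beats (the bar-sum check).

1) 0.0ms=0b +384.615ms=3/4b
2) 384.615ms=3/4b +384.615ms=3/4b
3) 769.231ms=3/2b +769.231ms=3/2b
4) 1538.462ms=3b +512.821ms=1b
5) 2051.282ms=4b +146.52ms=2/7b
6) 2197.802ms=30/7b +146.52ms=2/7b
7) 2344.322ms=32/7b +146.52ms=2/7b
8) 2490.842ms=34/7b +146.52ms=2/7b
9) 2637.363ms=36/7b +146.52ms=2/7b
10) 2783.883ms=38/7b +146.52ms=2/7b
11) 2930.403ms=40/7b +531.136ms=29/28b
12) 3461.538ms=27/4b +641.026ms=5/4b
Σ=8b of 8 (117bpm 4/4) — PASS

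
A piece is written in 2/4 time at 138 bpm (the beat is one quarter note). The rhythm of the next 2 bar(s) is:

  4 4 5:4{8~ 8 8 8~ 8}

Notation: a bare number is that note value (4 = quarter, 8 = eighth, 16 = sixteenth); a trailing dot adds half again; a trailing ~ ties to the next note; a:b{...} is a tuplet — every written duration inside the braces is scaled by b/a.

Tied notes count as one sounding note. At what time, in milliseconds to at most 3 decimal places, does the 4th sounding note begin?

1. 0.0ms @ 0 + 434.783ms (1)
2. 434.783ms @ 1 + 434.783ms (1)
3. 869.565ms @ 2 + 347.826ms (4/5)
4. 1217.391ms @ 14/5 + 173.913ms (2/5)
5. 1391.304ms @ 16/5 + 347.826ms (4/5)

note 4 onset = 14/5b = 1217.391ms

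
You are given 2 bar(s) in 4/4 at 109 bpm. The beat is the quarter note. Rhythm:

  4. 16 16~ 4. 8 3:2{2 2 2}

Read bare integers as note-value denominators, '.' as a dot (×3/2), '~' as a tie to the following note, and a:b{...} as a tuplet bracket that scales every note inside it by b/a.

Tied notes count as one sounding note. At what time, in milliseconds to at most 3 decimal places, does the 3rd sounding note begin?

1. 0.0ms @ 0 + 825.688ms (3/2)
2. 825.688ms @ 3/2 + 137.615ms (1/4)
3. 963.303ms @ 7/4 + 963.303ms (7/4)
4. 1926.606ms @ 7/2 + 275.229ms (1/2)
5. 2201.835ms @ 4 + 733.945ms (4/3)
6. 2935.78ms @ 16/3 + 733.945ms (4/3)
7. 3669.725ms @ 20/3 + 733.945ms (4/3)

note 3 onset = 7/4b = 963.303ms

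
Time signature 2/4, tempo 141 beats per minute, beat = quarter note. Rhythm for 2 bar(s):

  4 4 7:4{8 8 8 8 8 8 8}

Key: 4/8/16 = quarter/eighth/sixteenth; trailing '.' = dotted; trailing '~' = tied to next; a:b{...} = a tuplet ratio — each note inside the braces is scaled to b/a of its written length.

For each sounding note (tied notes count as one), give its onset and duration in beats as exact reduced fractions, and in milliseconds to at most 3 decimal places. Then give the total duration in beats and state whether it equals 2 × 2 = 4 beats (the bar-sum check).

1) 0.0ms=0b +425.532ms=1b
2) 425.532ms=1b +425.532ms=1b
3) 851.064ms=2b +121.581ms=2/7b
4) 972.644ms=16/7b +121.581ms=2/7b
5) 1094.225ms=18/7b +121.581ms=2/7b
6) 1215.805ms=20/7b +121.581ms=2/7b
7) 1337.386ms=22/7b +121.581ms=2/7b
8) 1458.967ms=24/7b +121.581ms=2/7b
9) 1580.547ms=26/7b +121.581ms=2/7b
Σ=4b of 4 (141bpm 2/4) — PASS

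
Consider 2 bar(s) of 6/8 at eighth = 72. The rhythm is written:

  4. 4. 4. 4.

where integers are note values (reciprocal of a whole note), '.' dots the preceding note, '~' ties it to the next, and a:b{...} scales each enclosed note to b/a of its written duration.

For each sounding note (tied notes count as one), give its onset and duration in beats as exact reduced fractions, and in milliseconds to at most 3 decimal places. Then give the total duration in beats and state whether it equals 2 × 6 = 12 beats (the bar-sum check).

1) 0.0ms=0b +2500.0ms=3b
2) 2500.0ms=3b +2500.0ms=3b
3) 5000.0ms=6b +2500.0ms=3b
4) 7500.0ms=9b +2500.0ms=3b
Σ=12b of 12 (72bpm 6/8) — PASS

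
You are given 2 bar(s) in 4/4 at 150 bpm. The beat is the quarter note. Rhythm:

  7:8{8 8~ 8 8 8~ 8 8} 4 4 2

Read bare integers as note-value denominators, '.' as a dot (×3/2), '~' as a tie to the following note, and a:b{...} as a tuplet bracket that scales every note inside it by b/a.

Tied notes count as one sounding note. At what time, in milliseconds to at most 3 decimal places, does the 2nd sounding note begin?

1. 0.0ms @ 0 + 228.571ms (4/7)
2. 228.571ms @ 4/7 + 457.143ms (8/7)
3. 685.714ms @ 12/7 + 228.571ms (4/7)
4. 914.286ms @ 16/7 + 457.143ms (8/7)
5. 1371.429ms @ 24/7 + 228.571ms (4/7)
6. 1600.0ms @ 4 + 400.0ms (1)
7. 2000.0ms @ 5 + 400.0ms (1)
8. 2400.0ms @ 6 + 800.0ms (2)

note 2 onset = 4/7b = 228.571ms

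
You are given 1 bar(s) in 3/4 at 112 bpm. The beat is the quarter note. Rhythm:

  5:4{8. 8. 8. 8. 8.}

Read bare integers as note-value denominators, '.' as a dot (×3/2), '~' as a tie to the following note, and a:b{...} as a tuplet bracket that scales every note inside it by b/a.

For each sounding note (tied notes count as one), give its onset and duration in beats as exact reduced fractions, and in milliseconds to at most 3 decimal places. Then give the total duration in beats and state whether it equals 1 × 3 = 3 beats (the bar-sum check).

1) 0.0ms=0b +321.429ms=3/5b
2) 321.429ms=3/5b +321.429ms=3/5b
3) 642.857ms=6/5b +321.429ms=3/5b
4) 964.286ms=9/5b +321.429ms=3/5b
5) 1285.714ms=12/5b +321.429ms=3/5b
Σ=3b of 3 (112bpm 3/4) — PASS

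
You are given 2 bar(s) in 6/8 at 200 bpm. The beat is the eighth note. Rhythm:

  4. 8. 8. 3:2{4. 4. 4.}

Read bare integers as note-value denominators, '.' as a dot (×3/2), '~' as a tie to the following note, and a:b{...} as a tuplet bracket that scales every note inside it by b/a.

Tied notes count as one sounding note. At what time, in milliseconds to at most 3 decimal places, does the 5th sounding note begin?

1. 0.0ms @ 0 + 900.0ms (3)
2. 900.0ms @ 3 + 450.0ms (3/2)
3. 1350.0ms @ 9/2 + 450.0ms (3/2)
4. 1800.0ms @ 6 + 600.0ms (2)
5. 2400.0ms @ 8 + 600.0ms (2)
6. 3000.0ms @ 10 + 600.0ms (2)

note 5 onset = 8b = 2400.0ms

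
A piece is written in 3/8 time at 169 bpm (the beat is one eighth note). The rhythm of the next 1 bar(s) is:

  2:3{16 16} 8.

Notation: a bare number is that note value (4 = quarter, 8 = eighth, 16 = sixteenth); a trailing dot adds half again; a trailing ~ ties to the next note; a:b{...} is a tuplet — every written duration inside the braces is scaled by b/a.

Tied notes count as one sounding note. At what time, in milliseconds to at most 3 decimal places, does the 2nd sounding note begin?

note 2 onset = 3/4b = 266.272ms

1. 0.0ms @ 0 + 266.272ms (3/4)
2. 266.272ms @ 3/4 + 266.272ms (3/4)
3. 532.544ms @ 3/2 + 532.544ms (3/2)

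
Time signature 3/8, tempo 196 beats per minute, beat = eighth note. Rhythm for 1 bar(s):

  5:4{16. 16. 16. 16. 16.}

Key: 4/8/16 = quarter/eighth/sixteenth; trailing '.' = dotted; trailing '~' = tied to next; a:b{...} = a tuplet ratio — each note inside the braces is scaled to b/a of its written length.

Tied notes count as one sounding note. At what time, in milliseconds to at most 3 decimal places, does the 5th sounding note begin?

1. 0.0ms @ 0 + 183.673ms (3/5)
2. 183.673ms @ 3/5 + 183.673ms (3/5)
3. 367.347ms @ 6/5 + 183.673ms (3/5)
4. 551.02ms @ 9/5 + 183.673ms (3/5)
5. 734.694ms @ 12/5 + 183.673ms (3/5)

note 5 onset = 12/5b = 734.694ms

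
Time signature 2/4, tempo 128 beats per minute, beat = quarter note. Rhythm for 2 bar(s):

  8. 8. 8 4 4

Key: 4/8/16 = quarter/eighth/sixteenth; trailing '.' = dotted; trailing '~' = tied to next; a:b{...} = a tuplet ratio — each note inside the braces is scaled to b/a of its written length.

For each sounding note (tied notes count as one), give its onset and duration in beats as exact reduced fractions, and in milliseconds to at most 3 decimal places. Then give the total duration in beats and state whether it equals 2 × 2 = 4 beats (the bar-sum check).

1) 0.0ms=0b +351.562ms=3/4b
2) 351.562ms=3/4b +351.562ms=3/4b
3) 703.125ms=3/2b +234.375ms=1/2b
4) 937.5ms=2b +468.75ms=1b
5) 1406.25ms=3b +468.75ms=1b
Σ=4b of 4 (128bpm 2/4) — PASS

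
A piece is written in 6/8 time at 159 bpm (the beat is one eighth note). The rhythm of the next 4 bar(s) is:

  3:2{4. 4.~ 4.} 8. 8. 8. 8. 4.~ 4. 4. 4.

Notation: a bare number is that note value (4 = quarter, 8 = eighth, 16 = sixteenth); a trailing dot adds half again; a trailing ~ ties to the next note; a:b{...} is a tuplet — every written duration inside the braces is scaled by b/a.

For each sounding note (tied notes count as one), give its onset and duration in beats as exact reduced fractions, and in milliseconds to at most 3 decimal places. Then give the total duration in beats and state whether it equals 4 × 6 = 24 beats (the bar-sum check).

1) 0.0ms=0b +754.717ms=2b
2) 754.717ms=2b +1509.434ms=4b
3) 2264.151ms=6b +566.038ms=3/2b
4) 2830.189ms=15/2b +566.038ms=3/2b
5) 3396.226ms=9b +566.038ms=3/2b
6) 3962.264ms=21/2b +566.038ms=3/2b
7) 4528.302ms=12b +2264.151ms=6b
8) 6792.453ms=18b +1132.075ms=3b
9) 7924.528ms=21b +1132.075ms=3b
Σ=24b of 24 (159bpm 6/8) — PASS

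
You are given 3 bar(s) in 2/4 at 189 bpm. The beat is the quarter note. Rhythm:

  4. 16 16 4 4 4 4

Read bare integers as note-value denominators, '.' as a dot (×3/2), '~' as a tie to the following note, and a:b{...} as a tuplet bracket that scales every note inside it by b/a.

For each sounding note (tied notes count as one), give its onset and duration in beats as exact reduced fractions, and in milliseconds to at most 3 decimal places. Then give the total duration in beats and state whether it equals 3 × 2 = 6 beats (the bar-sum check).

1) 0.0ms=0b +476.19ms=3/2b
2) 476.19ms=3/2b +79.365ms=1/4b
3) 555.556ms=7/4b +79.365ms=1/4b
4) 634.921ms=2b +317.46ms=1b
5) 952.381ms=3b +317.46ms=1b
6) 1269.841ms=4b +317.46ms=1b
7) 1587.302ms=5b +317.46ms=1b
Σ=6b of 6 (189bpm 2/4) — PASS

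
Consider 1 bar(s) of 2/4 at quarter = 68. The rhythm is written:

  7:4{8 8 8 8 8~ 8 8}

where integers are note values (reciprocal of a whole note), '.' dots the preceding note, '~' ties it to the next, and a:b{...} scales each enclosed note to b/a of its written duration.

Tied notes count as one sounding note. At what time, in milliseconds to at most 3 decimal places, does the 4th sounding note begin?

note 4 onset = 6/7b = 756.303ms

1. 0.0ms @ 0 + 252.101ms (2/7)
2. 252.101ms @ 2/7 + 252.101ms (2/7)
3. 504.202ms @ 4/7 + 252.101ms (2/7)
4. 756.303ms @ 6/7 + 252.101ms (2/7)
5. 1008.403ms @ 8/7 + 504.202ms (4/7)
6. 1512.605ms @ 12/7 + 252.101ms (2/7)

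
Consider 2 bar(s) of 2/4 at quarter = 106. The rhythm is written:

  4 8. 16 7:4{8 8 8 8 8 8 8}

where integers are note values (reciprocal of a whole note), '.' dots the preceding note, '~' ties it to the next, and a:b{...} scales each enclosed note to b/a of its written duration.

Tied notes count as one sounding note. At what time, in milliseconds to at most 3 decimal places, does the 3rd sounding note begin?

note 3 onset = 7/4b = 990.566ms

1. 0.0ms @ 0 + 566.038ms (1)
2. 566.038ms @ 1 + 424.528ms (3/4)
3. 990.566ms @ 7/4 + 141.509ms (1/4)
4. 1132.075ms @ 2 + 161.725ms (2/7)
5. 1293.801ms @ 16/7 + 161.725ms (2/7)
6. 1455.526ms @ 18/7 + 161.725ms (2/7)
7. 1617.251ms @ 20/7 + 161.725ms (2/7)
8. 1778.976ms @ 22/7 + 161.725ms (2/7)
9. 1940.701ms @ 24/7 + 161.725ms (2/7)
10. 2102.426ms @ 26/7 + 161.725ms (2/7)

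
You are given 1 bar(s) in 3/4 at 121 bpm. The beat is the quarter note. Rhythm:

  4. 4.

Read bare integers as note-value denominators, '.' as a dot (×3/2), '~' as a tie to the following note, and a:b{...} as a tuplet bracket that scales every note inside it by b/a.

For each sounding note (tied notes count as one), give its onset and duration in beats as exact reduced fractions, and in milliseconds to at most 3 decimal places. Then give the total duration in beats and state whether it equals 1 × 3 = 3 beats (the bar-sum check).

1) 0.0ms=0b +743.802ms=3/2b
2) 743.802ms=3/2b +743.802ms=3/2b
Σ=3b of 3 (121bpm 3/4) — PASS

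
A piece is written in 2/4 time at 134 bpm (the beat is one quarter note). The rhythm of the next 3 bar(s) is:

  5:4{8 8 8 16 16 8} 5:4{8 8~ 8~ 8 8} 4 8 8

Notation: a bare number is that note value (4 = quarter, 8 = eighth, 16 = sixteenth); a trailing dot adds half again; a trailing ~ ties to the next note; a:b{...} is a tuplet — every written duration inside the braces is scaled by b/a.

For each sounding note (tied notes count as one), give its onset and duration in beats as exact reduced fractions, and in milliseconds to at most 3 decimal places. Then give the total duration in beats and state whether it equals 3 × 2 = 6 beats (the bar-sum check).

1) 0.0ms=0b +179.104ms=2/5b
2) 179.104ms=2/5b +179.104ms=2/5b
3) 358.209ms=4/5b +179.104ms=2/5b
4) 537.313ms=6/5b +89.552ms=1/5b
5) 626.866ms=7/5b +89.552ms=1/5b
6) 716.418ms=8/5b +179.104ms=2/5b
7) 895.522ms=2b +179.104ms=2/5b
8) 1074.627ms=12/5b +537.313ms=6/5b
9) 1611.94ms=18/5b +179.104ms=2/5b
10) 1791.045ms=4b +447.761ms=1b
11) 2238.806ms=5b +223.881ms=1/2b
12) 2462.687ms=11/2b +223.881ms=1/2b
Σ=6b of 6 (134bpm 2/4) — PASS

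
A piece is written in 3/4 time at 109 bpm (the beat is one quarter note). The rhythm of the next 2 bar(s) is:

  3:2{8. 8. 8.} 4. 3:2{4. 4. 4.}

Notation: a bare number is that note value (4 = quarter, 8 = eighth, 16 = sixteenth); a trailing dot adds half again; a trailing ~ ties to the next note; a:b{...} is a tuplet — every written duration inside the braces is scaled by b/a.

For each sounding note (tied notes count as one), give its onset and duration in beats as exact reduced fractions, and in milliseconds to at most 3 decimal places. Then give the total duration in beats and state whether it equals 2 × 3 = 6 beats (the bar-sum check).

1) 0.0ms=0b +275.229ms=1/2b
2) 275.229ms=1/2b +275.229ms=1/2b
3) 550.459ms=1b +275.229ms=1/2b
4) 825.688ms=3/2b +825.688ms=3/2b
5) 1651.376ms=3b +550.459ms=1b
6) 2201.835ms=4b +550.459ms=1b
7) 2752.294ms=5b +550.459ms=1b
Σ=6b of 6 (109bpm 3/4) — PASS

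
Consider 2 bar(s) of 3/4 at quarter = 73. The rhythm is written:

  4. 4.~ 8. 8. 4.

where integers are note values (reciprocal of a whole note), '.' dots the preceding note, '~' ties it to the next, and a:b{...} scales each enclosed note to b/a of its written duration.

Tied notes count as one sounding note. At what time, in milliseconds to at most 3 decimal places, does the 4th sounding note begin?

1. 0.0ms @ 0 + 1232.877ms (3/2)
2. 1232.877ms @ 3/2 + 1849.315ms (9/4)
3. 3082.192ms @ 15/4 + 616.438ms (3/4)
4. 3698.63ms @ 9/2 + 1232.877ms (3/2)

note 4 onset = 9/2b = 3698.63ms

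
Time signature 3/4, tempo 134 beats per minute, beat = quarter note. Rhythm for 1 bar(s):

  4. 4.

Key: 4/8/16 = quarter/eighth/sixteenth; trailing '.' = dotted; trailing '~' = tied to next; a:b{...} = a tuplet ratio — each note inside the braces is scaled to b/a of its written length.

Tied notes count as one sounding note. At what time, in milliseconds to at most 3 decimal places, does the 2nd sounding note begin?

note 2 onset = 3/2b = 671.642ms

1. 0.0ms @ 0 + 671.642ms (3/2)
2. 671.642ms @ 3/2 + 671.642ms (3/2)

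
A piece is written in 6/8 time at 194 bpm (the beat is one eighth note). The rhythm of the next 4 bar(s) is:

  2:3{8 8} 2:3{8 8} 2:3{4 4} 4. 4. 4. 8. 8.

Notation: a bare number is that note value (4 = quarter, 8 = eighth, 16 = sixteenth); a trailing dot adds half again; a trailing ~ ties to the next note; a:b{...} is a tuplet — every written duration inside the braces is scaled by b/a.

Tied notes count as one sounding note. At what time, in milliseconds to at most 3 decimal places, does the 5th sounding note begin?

1. 0.0ms @ 0 + 463.918ms (3/2)
2. 463.918ms @ 3/2 + 463.918ms (3/2)
3. 927.835ms @ 3 + 463.918ms (3/2)
4. 1391.753ms @ 9/2 + 463.918ms (3/2)
5. 1855.67ms @ 6 + 927.835ms (3)
6. 2783.505ms @ 9 + 927.835ms (3)
7. 3711.34ms @ 12 + 927.835ms (3)
8. 4639.175ms @ 15 + 927.835ms (3)
9. 5567.01ms @ 18 + 927.835ms (3)
10. 6494.845ms @ 21 + 463.918ms (3/2)
11. 6958.763ms @ 45/2 + 463.918ms (3/2)

note 5 onset = 6b = 1855.67ms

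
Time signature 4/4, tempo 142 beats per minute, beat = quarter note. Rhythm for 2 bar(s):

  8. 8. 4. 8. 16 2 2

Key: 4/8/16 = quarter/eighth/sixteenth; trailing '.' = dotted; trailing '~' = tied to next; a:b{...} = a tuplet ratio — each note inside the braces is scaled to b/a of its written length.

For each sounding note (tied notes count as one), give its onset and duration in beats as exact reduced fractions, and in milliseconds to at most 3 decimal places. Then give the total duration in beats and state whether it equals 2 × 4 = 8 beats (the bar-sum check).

1) 0.0ms=0b +316.901ms=3/4b
2) 316.901ms=3/4b +316.901ms=3/4b
3) 633.803ms=3/2b +633.803ms=3/2b
4) 1267.606ms=3b +316.901ms=3/4b
5) 1584.507ms=15/4b +105.634ms=1/4b
6) 1690.141ms=4b +845.07ms=2b
7) 2535.211ms=6b +845.07ms=2b
Σ=8b of 8 (142bpm 4/4) — PASS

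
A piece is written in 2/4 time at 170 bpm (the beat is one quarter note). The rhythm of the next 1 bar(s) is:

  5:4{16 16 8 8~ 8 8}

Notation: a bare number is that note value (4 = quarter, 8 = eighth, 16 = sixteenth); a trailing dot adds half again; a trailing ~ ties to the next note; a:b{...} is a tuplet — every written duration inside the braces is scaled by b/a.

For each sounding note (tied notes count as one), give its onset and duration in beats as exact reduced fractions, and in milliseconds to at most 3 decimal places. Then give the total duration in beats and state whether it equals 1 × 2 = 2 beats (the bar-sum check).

1) 0.0ms=0b +70.588ms=1/5b
2) 70.588ms=1/5b +70.588ms=1/5b
3) 141.176ms=2/5b +141.176ms=2/5b
4) 282.353ms=4/5b +282.353ms=4/5b
5) 564.706ms=8/5b +141.176ms=2/5b
Σ=2b of 2 (170bpm 2/4) — PASS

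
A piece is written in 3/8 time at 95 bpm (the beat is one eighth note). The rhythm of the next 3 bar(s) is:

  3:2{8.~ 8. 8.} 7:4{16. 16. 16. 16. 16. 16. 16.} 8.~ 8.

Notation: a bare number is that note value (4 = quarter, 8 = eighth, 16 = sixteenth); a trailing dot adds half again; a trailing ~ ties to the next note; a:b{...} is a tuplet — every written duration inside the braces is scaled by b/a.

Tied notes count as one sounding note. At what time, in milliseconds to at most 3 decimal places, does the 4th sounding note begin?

note 4 onset = 24/7b = 2165.414ms

1. 0.0ms @ 0 + 1263.158ms (2)
2. 1263.158ms @ 2 + 631.579ms (1)
3. 1894.737ms @ 3 + 270.677ms (3/7)
4. 2165.414ms @ 24/7 + 270.677ms (3/7)
5. 2436.09ms @ 27/7 + 270.677ms (3/7)
6. 2706.767ms @ 30/7 + 270.677ms (3/7)
7. 2977.444ms @ 33/7 + 270.677ms (3/7)
8. 3248.12ms @ 36/7 + 270.677ms (3/7)
9. 3518.797ms @ 39/7 + 270.677ms (3/7)
10. 3789.474ms @ 6 + 1894.737ms (3)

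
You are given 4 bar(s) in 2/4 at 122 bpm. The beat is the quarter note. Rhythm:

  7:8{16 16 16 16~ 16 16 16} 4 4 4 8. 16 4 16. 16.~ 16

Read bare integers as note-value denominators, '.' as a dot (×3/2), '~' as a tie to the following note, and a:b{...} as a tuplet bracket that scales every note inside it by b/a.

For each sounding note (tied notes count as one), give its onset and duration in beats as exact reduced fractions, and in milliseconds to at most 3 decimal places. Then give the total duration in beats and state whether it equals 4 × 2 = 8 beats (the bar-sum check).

1) 0.0ms=0b +140.515ms=2/7b
2) 140.515ms=2/7b +140.515ms=2/7b
3) 281.03ms=4/7b +140.515ms=2/7b
4) 421.546ms=6/7b +281.03ms=4/7b
5) 702.576ms=10/7b +140.515ms=2/7b
6) 843.091ms=12/7b +140.515ms=2/7b
7) 983.607ms=2b +491.803ms=1b
8) 1475.41ms=3b +491.803ms=1b
9) 1967.213ms=4b +491.803ms=1b
10) 2459.016ms=5b +368.852ms=3/4b
11) 2827.869ms=23/4b +122.951ms=1/4b
12) 2950.82ms=6b +491.803ms=1b
13) 3442.623ms=7b +184.426ms=3/8b
14) 3627.049ms=59/8b +307.377ms=5/8b
Σ=8b of 8 (122bpm 2/4) — PASS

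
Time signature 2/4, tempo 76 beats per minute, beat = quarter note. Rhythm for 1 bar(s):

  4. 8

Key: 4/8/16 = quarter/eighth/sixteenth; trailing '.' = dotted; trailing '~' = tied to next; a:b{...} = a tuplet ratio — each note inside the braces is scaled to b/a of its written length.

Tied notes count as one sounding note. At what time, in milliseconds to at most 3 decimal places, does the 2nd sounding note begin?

note 2 onset = 3/2b = 1184.211ms

1. 0.0ms @ 0 + 1184.211ms (3/2)
2. 1184.211ms @ 3/2 + 394.737ms (1/2)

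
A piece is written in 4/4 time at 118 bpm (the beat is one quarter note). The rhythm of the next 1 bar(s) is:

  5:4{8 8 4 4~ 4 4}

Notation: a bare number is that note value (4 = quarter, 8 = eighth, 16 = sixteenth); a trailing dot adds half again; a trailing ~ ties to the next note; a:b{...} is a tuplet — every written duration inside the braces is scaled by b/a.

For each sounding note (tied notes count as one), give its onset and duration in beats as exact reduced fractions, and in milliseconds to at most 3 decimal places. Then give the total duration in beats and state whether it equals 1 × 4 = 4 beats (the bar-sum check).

1) 0.0ms=0b +203.39ms=2/5b
2) 203.39ms=2/5b +203.39ms=2/5b
3) 406.78ms=4/5b +406.78ms=4/5b
4) 813.559ms=8/5b +813.559ms=8/5b
5) 1627.119ms=16/5b +406.78ms=4/5b
Σ=4b of 4 (118bpm 4/4) — PASS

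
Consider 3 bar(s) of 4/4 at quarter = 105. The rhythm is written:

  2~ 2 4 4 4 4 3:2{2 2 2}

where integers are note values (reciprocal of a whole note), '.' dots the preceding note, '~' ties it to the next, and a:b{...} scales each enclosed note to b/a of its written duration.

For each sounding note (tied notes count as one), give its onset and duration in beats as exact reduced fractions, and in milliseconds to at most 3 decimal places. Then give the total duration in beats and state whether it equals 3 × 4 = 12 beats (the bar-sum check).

1) 0.0ms=0b +2285.714ms=4b
2) 2285.714ms=4b +571.429ms=1b
3) 2857.143ms=5b +571.429ms=1b
4) 3428.571ms=6b +571.429ms=1b
5) 4000.0ms=7b +571.429ms=1b
6) 4571.429ms=8b +761.905ms=4/3b
7) 5333.333ms=28/3b +761.905ms=4/3b
8) 6095.238ms=32/3b +761.905ms=4/3b
Σ=12b of 12 (105bpm 4/4) — PASS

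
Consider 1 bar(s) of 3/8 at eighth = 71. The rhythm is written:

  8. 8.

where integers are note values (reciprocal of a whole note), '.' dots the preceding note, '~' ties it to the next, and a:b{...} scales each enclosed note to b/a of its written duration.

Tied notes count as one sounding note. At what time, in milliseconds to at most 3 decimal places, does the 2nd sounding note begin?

note 2 onset = 3/2b = 1267.606ms

1. 0.0ms @ 0 + 1267.606ms (3/2)
2. 1267.606ms @ 3/2 + 1267.606ms (3/2)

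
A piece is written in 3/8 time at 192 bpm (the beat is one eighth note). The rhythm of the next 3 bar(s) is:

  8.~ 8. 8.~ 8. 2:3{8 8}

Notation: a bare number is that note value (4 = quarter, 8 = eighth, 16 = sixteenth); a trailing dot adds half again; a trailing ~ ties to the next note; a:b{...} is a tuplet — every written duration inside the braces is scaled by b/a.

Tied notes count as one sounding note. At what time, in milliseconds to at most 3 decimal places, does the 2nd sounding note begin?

note 2 onset = 3b = 937.5ms

1. 0.0ms @ 0 + 937.5ms (3)
2. 937.5ms @ 3 + 937.5ms (3)
3. 1875.0ms @ 6 + 468.75ms (3/2)
4. 2343.75ms @ 15/2 + 468.75ms (3/2)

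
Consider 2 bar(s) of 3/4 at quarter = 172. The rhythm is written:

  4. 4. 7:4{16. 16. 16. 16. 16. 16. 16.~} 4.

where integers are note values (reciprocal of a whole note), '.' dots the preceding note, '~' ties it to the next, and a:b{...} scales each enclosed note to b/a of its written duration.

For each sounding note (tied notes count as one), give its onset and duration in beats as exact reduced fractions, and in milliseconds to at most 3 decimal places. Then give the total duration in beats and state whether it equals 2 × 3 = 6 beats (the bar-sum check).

1) 0.0ms=0b +523.256ms=3/2b
2) 523.256ms=3/2b +523.256ms=3/2b
3) 1046.512ms=3b +74.751ms=3/14b
4) 1121.262ms=45/14b +74.751ms=3/14b
5) 1196.013ms=24/7b +74.751ms=3/14b
6) 1270.764ms=51/14b +74.751ms=3/14b
7) 1345.515ms=27/7b +74.751ms=3/14b
8) 1420.266ms=57/14b +74.751ms=3/14b
9) 1495.017ms=30/7b +598.007ms=12/7b
Σ=6b of 6 (172bpm 3/4) — PASS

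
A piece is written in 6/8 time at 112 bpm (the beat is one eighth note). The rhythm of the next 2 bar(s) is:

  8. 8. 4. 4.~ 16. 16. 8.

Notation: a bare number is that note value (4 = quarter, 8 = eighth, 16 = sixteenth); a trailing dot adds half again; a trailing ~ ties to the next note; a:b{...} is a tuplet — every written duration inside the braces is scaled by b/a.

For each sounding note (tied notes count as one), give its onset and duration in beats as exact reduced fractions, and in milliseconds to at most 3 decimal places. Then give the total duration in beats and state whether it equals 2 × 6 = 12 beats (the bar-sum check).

1) 0.0ms=0b +803.571ms=3/2b
2) 803.571ms=3/2b +803.571ms=3/2b
3) 1607.143ms=3b +1607.143ms=3b
4) 3214.286ms=6b +2008.929ms=15/4b
5) 5223.214ms=39/4b +401.786ms=3/4b
6) 5625.0ms=21/2b +803.571ms=3/2b
Σ=12b of 12 (112bpm 6/8) — PASS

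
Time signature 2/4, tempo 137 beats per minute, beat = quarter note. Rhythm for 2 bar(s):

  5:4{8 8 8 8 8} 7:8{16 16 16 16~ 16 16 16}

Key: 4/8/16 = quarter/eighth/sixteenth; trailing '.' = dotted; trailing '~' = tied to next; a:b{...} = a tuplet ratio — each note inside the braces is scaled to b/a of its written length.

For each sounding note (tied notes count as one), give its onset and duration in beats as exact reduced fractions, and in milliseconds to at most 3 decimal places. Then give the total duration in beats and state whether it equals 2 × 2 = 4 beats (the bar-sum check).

1) 0.0ms=0b +175.182ms=2/5b
2) 175.182ms=2/5b +175.182ms=2/5b
3) 350.365ms=4/5b +175.182ms=2/5b
4) 525.547ms=6/5b +175.182ms=2/5b
5) 700.73ms=8/5b +175.182ms=2/5b
6) 875.912ms=2b +125.13ms=2/7b
7) 1001.043ms=16/7b +125.13ms=2/7b
8) 1126.173ms=18/7b +125.13ms=2/7b
9) 1251.303ms=20/7b +250.261ms=4/7b
10) 1501.564ms=24/7b +125.13ms=2/7b
11) 1626.694ms=26/7b +125.13ms=2/7b
Σ=4b of 4 (137bpm 2/4) — PASS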